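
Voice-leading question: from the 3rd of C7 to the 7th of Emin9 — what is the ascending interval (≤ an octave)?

The 3rd of C7 is E; the 7th of Emin9 is D.
E up to D is 10 semitones, a half step narrower than a major seventh, so the interval is minor.

minor seventh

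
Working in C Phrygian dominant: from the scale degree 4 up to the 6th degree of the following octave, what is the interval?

m10

Spelling C Phrygian dominant: C Db E F G Ab Bb.
So we need the interval from F up to Ab.
From F to Ab: 15 semitones over a tenth = minor.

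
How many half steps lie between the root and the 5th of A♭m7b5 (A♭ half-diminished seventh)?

6

Spelling the chord: A♭, C♭, E𝄫, G♭.
A♭ to E𝄫 is a diminished fifth: 6 semitones.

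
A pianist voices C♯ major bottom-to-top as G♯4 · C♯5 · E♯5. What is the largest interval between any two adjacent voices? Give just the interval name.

Adjacent intervals: G♯4→C♯5 = perfect fourth; C♯5→E♯5 = major third.
The largest is G♯4 to C♯5, a perfect fourth (5 semitones).

P4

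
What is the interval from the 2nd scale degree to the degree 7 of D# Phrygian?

Spelling D# Phrygian: D# E F# G# A# B C#.
So we need the interval from E up to C#.
E up to C# spans 6 letter names and 9 semitones — a major sixth.

M6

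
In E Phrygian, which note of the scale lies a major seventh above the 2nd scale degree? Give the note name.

The scale is E F G A B C D.
The 2nd scale degree is F; a major seventh above that is E — scale degree 1.

E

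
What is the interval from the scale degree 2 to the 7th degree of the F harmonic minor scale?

Spelling the F harmonic minor scale: F G Ab Bb C Db E.
The scale degree 2 is G and the scale degree 7 is E.
G up to E spans 6 letter names and 9 semitones — a major sixth.

M6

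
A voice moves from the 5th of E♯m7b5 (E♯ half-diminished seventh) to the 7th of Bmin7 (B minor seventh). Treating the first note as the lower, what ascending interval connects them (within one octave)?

minor seventh

The 5th of E♯m7b5 (E♯ half-diminished seventh) is B; the 7th of Bmin7 (B minor seventh) is A.
From B to A: 10 semitones over a seventh = minor.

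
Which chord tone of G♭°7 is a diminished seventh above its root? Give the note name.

Fbb

Spelling the chord: G♭–B𝄫–D𝄫–F𝄫.
The root is G♭. A diminished seventh above G♭ is F𝄫.
F𝄫 is the chord's 7th.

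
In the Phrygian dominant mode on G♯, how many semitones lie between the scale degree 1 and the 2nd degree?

1

The scale is G♯ A B♯ C♯ D♯ E F♯.
G♯ up to A is a minor second — 1 semitone.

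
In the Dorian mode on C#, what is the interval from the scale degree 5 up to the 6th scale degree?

Spelling the Dorian mode on C#: C# D# E F# G# A# B.
That puts G# below A#.
G# up to A# spans 2 letter names and 2 semitones — a major second.

major second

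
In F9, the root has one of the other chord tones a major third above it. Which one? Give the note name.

F9 is spelled F, A, C, Eb, G.
The root is F. A major third above F is A.
A is the chord's 3rd.

A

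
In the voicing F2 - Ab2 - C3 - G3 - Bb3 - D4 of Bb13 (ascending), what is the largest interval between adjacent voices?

Adjacent intervals: F2→Ab2 = minor third; Ab2→C3 = major third; C3→G3 = perfect fifth; G3→Bb3 = minor third; Bb3→D4 = major third.
The largest is C3 to G3, a perfect fifth (7 semitones).

P5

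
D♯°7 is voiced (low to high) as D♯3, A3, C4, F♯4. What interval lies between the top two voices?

augmented 4th

Those voices are C4 and F♯4.
From C to F♯: 6 semitones over a fourth = augmented.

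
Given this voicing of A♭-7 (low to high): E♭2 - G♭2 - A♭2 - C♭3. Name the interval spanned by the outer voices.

m6

The outer voices are E♭2 and C♭3.
6 letter names make it a sixth; at 8 semitones (a half step narrower than major) the quality is minor.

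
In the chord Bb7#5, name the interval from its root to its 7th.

Spelling the chord: Bb, D, F#, Ab.
So we need the interval from Bb up to Ab.
From Bb to Ab: 10 semitones over a seventh = minor.

minor 7th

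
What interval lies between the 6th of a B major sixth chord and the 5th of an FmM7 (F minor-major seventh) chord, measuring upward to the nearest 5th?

B major sixth has G♯ as its 6th, and FmM7 (F minor-major seventh) has C as its 5th.
From G♯ to C: 4 semitones over a fourth = diminished.

diminished fourth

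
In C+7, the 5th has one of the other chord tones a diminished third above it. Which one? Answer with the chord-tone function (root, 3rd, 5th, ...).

7th

The chord tones of Caug7 (C augmented seventh) are C, E, G#, Bb.
The 5th is G#. A diminished third above G# is Bb.
Bb is the chord's 7th.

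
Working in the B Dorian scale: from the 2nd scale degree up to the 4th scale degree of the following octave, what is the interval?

Spelling the B Dorian scale: B C♯ D E F♯ G♯ A.
The 2nd scale degree is C♯ and the 4th degree (up an octave) is E.
C♯ up to E is 15 semitones, a half step narrower than a major tenth, so the interval is minor.

minor tenth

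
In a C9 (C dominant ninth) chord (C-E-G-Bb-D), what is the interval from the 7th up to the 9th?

major 3rd

So we need the interval from Bb up to D.
Counting 3 letters and 4 half steps from Bb gives a major third.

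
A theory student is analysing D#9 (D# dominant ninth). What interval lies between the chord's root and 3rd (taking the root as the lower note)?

D# dominant ninth is spelled D#–F##–A#–C#–E#.
So we need the interval from D# up to F##.
Counting 3 letters and 4 half steps from D# gives a major third.

major 3rd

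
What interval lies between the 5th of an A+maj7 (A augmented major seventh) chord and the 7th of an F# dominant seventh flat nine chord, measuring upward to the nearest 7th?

A+maj7 (A augmented major seventh) has E# as its 5th, and F# dominant seventh flat nine has E as its 7th.
From E# to E: 11 semitones over an octave = diminished.

d8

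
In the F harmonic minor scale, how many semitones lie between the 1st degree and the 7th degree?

The scale is F G A♭ B♭ C D♭ E.
F up to E is a major seventh — 11 semitones.

11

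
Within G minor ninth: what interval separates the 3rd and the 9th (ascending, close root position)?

The chord tones of G minor ninth are G, Bb, D, F, A.
3rd = Bb; 9th = A.
From Bb to A is 11 semitones, exactly the major seventh.

major seventh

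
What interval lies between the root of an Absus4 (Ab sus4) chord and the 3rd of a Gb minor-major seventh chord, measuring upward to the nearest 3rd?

Absus4 (Ab sus4) has Ab as its root, and Gb minor-major seventh has Bbb as its 3rd.
2 letter names make it a second; at 1 semitone (a half step narrower than major) the quality is minor.

minor second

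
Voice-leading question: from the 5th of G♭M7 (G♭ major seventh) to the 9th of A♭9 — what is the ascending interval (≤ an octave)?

G♭M7 (G♭ major seventh) has D♭ as its 5th, and A♭9 has B♭ as its 9th.
D♭ up to B♭ spans 6 letter names and 9 semitones — a major sixth.

major sixth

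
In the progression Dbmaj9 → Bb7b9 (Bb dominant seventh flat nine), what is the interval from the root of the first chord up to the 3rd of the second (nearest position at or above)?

A1

The root of Dbmaj9 is Db; the 3rd of Bb7b9 (Bb dominant seventh flat nine) is D.
1 letter names make it a unison; at 1 semitone (a half step wider than perfect) the quality is augmented.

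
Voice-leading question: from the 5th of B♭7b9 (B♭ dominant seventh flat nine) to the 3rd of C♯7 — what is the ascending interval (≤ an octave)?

augmented seventh

The 5th of B♭7b9 (B♭ dominant seventh flat nine) is F; the 3rd of C♯7 is E♯.
7 letter names make it a seventh; at 12 semitones (a half step wider than major) the quality is augmented.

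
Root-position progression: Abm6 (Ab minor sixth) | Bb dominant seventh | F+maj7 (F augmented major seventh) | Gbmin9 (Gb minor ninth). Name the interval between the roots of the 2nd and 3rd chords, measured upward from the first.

The roots are Bb and F.
From Bb to F is 7 semitones, exactly the perfect fifth.

perfect fifth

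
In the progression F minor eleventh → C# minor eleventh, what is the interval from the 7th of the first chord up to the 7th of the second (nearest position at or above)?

F minor eleventh has Eb as its 7th, and C# minor eleventh has B as its 7th.
From Eb to B: 8 semitones over a fifth = augmented.

augmented fifth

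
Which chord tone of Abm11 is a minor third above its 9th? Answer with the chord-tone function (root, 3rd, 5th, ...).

11th

Spelling the chord: Ab–Cb–Eb–Gb–Bb–Db.
The 9th is Bb. A minor third above Bb is Db.
Db is the chord's 11th.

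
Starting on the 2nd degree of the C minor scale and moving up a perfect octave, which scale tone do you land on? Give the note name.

The scale is C D E♭ F G A♭ B♭.
The 2nd degree is D; a perfect octave above that is D — scale degree 2.

D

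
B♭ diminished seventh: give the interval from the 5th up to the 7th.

B♭°7: B♭-D♭-F♭-A𝄫.
So we need the interval from F♭ up to A𝄫.
F♭ up to A𝄫 is 3 semitones, a half step narrower than a major third, so the interval is minor.

minor 3rd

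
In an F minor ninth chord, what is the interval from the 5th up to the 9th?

Fmin9: F–Ab–C–Eb–G.
5th = C; 9th = G.
Counting 5 letters and 7 half steps from C gives a perfect fifth.

P5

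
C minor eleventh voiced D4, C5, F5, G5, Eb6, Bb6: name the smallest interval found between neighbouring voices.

Adjacent intervals: D4→C5 = minor seventh; C5→F5 = perfect fourth; F5→G5 = major second; G5→Eb6 = minor sixth; Eb6→Bb6 = perfect fifth.
The smallest is F5 to G5, a major second (2 semitones).

M2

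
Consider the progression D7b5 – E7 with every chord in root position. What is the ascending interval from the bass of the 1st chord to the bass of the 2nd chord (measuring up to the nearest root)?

major second

The roots are D and E.
Counting 2 letters and 2 half steps from D gives a major second.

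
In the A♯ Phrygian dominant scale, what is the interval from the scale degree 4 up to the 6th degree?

A♯ phrygian dominant: A♯ B C𝄪 D♯ E♯ F♯ G♯.
That puts D♯ below F♯.
D♯ up to F♯ is 3 semitones, a half step narrower than a major third, so the interval is minor.

minor third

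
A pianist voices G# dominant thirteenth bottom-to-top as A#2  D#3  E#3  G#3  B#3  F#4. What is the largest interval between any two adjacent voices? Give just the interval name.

Adjacent intervals: A#2→D#3 = perfect fourth; D#3→E#3 = major second; E#3→G#3 = minor third; G#3→B#3 = major third; B#3→F#4 = diminished fifth.
The largest is B#3 to F#4, a diminished fifth (6 semitones).

diminished fifth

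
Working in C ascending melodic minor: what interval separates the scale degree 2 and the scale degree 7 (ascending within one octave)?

major 6th

The scale runs C D Eb F G A B.
The scale degree 2 is D and the 7th degree is B.
From D to B is 9 semitones, exactly the major sixth.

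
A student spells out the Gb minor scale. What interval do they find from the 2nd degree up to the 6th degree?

Gb natural minor: Gb Ab Bbb Cb Db Ebb Fb.
2nd degree = Ab; degree 6 = Ebb.
5 letter names make it a fifth; at 6 semitones (a half step narrower than perfect) the quality is diminished.

diminished fifth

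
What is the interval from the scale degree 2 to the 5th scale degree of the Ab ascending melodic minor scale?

Ab melodic minor: Ab Bb Cb Db Eb F G.
That puts Bb below Eb.
Counting 4 letters and 5 half steps from Bb gives a perfect fourth.

perfect 4th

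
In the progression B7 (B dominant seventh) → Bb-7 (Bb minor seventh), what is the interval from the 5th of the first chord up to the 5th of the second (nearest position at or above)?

B7 (B dominant seventh) has F# as its 5th, and Bb-7 (Bb minor seventh) has F as its 5th.
From F# to F: 11 semitones over an octave = diminished.

diminished octave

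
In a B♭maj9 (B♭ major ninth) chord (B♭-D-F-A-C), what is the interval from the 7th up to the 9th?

m3

The 7th is A and the 9th is C.
From A to C: 3 semitones over a third = minor.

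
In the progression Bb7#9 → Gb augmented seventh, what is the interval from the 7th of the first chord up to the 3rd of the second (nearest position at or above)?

major 2nd

Bb7#9 has Ab as its 7th, and Gb augmented seventh has Bb as its 3rd.
Counting 2 letters and 2 half steps from Ab gives a major second.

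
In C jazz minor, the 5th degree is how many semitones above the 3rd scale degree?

The scale is C D Eb F G A B.
Eb up to G is a major third — 4 semitones.

4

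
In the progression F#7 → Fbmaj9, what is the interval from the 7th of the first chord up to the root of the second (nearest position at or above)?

diminished second

F#7 has E as its 7th, and Fbmaj9 has Fb as its root.
2 letter names make it a second; at 0 semitones (a whole step narrower than major) the quality is diminished.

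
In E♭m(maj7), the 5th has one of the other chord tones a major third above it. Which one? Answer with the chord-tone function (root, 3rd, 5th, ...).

Spelling the chord: E♭-G♭-B♭-D.
The 5th is B♭. A major third above B♭ is D.
D is the chord's 7th.

7th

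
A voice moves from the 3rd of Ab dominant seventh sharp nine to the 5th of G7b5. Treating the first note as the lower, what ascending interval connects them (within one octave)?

The 3rd of Ab dominant seventh sharp nine is C; the 5th of G7b5 is Db.
C up to Db is 1 semitone, a half step narrower than a major second, so the interval is minor.

minor second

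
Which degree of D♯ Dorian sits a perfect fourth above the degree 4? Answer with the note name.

The scale is D♯ E♯ F♯ G♯ A♯ B♯ C♯.
The degree 4 is G♯; a perfect fourth above that is C♯ — scale degree 7.

C#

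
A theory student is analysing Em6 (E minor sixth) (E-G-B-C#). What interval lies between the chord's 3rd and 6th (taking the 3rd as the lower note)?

augmented fourth

So we need the interval from G up to C#.
G up to C# is 6 semitones, a half step wider than a perfect fourth, so the interval is augmented.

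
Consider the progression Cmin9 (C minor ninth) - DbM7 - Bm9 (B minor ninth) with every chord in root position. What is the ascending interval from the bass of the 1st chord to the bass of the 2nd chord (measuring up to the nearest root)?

The roots are C and Db.
C up to Db is 1 semitone, a half step narrower than a major second, so the interval is minor.

minor second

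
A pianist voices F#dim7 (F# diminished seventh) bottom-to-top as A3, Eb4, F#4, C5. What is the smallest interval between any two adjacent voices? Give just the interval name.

augmented second

Adjacent intervals: A3→Eb4 = diminished fifth; Eb4→F#4 = augmented second; F#4→C5 = diminished fifth.
The smallest is Eb4 to F#4, an augmented second (3 semitones).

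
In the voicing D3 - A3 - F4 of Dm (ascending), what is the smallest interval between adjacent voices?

Adjacent intervals: D3→A3 = perfect fifth; A3→F4 = minor sixth.
The smallest is D3 to A3, a perfect fifth (7 semitones).

perfect fifth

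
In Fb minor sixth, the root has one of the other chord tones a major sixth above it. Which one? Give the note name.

Db

Fb minor sixth is spelled Fb-Abb-Cb-Db.
The root is Fb. A major sixth above Fb is Db.
Db is the chord's 6th.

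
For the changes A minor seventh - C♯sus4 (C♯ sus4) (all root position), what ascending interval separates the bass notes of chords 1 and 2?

The roots are A and C♯.
From A to C♯ is 4 semitones, exactly the major third.

major third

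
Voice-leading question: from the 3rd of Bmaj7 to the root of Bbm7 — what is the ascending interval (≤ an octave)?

Bmaj7 has D# as its 3rd, and Bbm7 has Bb as its root.
6 letter names make it a sixth; at 7 semitones (a whole step narrower than major) the quality is diminished.

diminished 6th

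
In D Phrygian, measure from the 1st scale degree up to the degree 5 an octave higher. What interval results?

D phrygian: D Eb F G A Bb C.
The 1st scale degree is D and the 5th scale degree (up an octave) is A.
D up to A spans 12 letter names and 19 semitones — a perfect twelfth.

perfect twelfth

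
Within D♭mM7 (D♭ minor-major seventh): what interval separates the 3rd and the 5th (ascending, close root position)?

D♭mM7 is spelled D♭ F♭ A♭ C.
3rd = F♭; 5th = A♭.
From F♭ to A♭ is 4 semitones, exactly the major third.

M3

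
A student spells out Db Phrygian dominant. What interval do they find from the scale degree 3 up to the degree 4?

Db phrygian dominant: Db Ebb F Gb Ab Bbb Cb.
The scale degree 3 is F and the degree 4 is Gb.
From F to Gb: 1 semitone over a second = minor.

minor second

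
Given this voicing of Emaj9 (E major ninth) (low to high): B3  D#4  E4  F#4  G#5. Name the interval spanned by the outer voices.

The outer voices are B3 and G#5.
B up to G# spans 13 letter names and 21 semitones — a major thirteenth.

major thirteenth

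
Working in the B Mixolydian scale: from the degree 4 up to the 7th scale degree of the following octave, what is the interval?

perfect eleventh

B mixolydian: B C♯ D♯ E F♯ G♯ A.
Degree 4 = E; degree 7 (up an octave) = A.
E up to A spans 11 letter names and 17 semitones — a perfect eleventh.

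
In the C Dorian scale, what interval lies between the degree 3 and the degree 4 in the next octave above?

major ninth

Spelling the C Dorian scale: C D Eb F G A Bb.
Degree 3 = Eb; degree 4 (up an octave) = F.
Counting 9 letters and 14 half steps from Eb gives a major ninth.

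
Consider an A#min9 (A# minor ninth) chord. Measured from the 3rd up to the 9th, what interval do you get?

A#min9 (A# minor ninth) is spelled A#-C#-E#-G#-B#.
The 3rd is C# and the 9th is B#.
From C# to B# is 11 semitones, exactly the major seventh.

major 7th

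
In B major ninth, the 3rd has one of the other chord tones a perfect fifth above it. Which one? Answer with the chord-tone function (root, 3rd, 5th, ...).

7th

Bmaj9 is spelled B, D#, F#, A#, C#.
The 3rd is D#. A perfect fifth above D# is A#.
A# is the chord's 7th.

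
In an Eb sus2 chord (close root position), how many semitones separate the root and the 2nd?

Ebsus2: Eb F Bb.
Eb to F is a major second: 2 semitones.

2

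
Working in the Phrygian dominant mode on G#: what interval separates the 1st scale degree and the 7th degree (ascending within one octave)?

m7

The scale runs G# A B# C# D# E F#.
1st scale degree = G#; degree 7 = F#.
From G# to F#: 10 semitones over a seventh = minor.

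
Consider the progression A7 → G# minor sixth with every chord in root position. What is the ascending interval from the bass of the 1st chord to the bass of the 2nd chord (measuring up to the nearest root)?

The roots are A and G#.
From A to G# is 11 semitones, exactly the major seventh.

major seventh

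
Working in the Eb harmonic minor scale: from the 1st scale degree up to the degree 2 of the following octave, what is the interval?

major ninth

Spelling the Eb harmonic minor scale: Eb F Gb Ab Bb Cb D.
So we need the interval from Eb up to F.
From Eb to F is 14 semitones, exactly the major ninth.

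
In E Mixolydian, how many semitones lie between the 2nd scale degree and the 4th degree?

The scale is E F# G# A B C# D.
F# up to A is a minor third — 3 semitones.

3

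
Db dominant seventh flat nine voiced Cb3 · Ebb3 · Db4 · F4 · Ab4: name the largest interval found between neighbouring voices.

major seventh

Adjacent intervals: Cb3→Ebb3 = minor third; Ebb3→Db4 = major seventh; Db4→F4 = major third; F4→Ab4 = minor third.
The largest is Ebb3 to Db4, a major seventh (11 semitones).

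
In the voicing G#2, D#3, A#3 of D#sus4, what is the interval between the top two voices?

Those voices are D#3 and A#3.
Counting 5 letters and 7 half steps from D# gives a perfect fifth.

P5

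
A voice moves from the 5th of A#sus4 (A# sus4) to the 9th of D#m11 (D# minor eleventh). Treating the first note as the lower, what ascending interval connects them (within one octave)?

perfect unison

The 5th of A#sus4 (A# sus4) is E#; the 9th of D#m11 (D# minor eleventh) is E#.
Counting 1 letters and 0 half steps from E# gives a perfect unison.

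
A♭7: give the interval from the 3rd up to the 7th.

diminished fifth

A♭7 is spelled A♭–C–E♭–G♭.
The 3rd is C and the 7th is G♭.
From C to G♭: 6 semitones over a fifth = diminished.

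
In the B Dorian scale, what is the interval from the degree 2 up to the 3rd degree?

Spelling the B Dorian scale: B C♯ D E F♯ G♯ A.
The degree 2 is C♯ and the scale degree 3 is D.
C♯ up to D is 1 semitone, a half step narrower than a major second, so the interval is minor.

minor second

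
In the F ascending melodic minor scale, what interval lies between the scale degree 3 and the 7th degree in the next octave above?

augmented twelfth

F melodic minor: F G A♭ B♭ C D E.
So we need the interval from A♭ up to E.
12 letter names make it a twelfth; at 20 semitones (a half step wider than perfect) the quality is augmented.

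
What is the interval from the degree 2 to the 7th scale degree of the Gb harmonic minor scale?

major 6th

Gb harmonic minor: Gb Ab Bbb Cb Db Ebb F.
The degree 2 is Ab and the 7th scale degree is F.
Counting 6 letters and 9 half steps from Ab gives a major sixth.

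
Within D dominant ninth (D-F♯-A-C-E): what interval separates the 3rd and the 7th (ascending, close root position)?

d5

3rd = F♯; 7th = C.
From F♯ to C: 6 semitones over a fifth = diminished.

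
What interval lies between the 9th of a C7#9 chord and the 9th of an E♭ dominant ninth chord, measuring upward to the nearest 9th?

diminished 3rd

C7#9 has D♯ as its 9th, and E♭ dominant ninth has F as its 9th.
3 letter names make it a third; at 2 semitones (a whole step narrower than major) the quality is diminished.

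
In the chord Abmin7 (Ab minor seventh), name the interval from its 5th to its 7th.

minor 3rd

Spelling the chord: Ab Cb Eb Gb.
That puts Eb below Gb.
From Eb to Gb: 3 semitones over a third = minor.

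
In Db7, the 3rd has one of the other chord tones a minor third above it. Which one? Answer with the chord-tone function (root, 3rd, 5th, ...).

The chord tones of Db dominant seventh are Db-F-Ab-Cb.
The 3rd is F. A minor third above F is Ab.
Ab is the chord's 5th.

5th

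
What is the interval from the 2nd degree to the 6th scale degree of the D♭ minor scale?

diminished fifth

Spelling the D♭ minor scale: D♭ E♭ F♭ G♭ A♭ B𝄫 C♭.
The 2nd degree is E♭ and the scale degree 6 is B𝄫.
From E♭ to B𝄫: 6 semitones over a fifth = diminished.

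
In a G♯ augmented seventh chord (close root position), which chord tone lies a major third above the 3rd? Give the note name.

Spelling the chord: G♯, B♯, D𝄪, F♯.
The 3rd is B♯. A major third above B♯ is D𝄪.
D𝄪 is the chord's 5th.

D##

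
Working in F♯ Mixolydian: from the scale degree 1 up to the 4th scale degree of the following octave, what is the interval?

P11

Spelling F♯ Mixolydian: F♯ G♯ A♯ B C♯ D♯ E.
So we need the interval from F♯ up to B.
From F♯ to B is 17 semitones, exactly the perfect eleventh.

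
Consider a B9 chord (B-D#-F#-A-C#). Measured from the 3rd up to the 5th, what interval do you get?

That puts D# below F#.
D# up to F# is 3 semitones, a half step narrower than a major third, so the interval is minor.

minor 3rd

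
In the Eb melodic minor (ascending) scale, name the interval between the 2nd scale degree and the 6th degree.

perfect fifth

Spelling the Eb melodic minor (ascending) scale: Eb F Gb Ab Bb C D.
2nd scale degree = F; scale degree 6 = C.
From F to C is 7 semitones, exactly the perfect fifth.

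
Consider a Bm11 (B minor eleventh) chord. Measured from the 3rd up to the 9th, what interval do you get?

M7

B minor eleventh is spelled B–D–F#–A–C#–E.
The 3rd is D and the 9th is C#.
From D to C# is 11 semitones, exactly the major seventh.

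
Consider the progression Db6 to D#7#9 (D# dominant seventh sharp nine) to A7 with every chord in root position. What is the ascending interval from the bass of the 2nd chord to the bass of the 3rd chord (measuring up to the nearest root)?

diminished fifth

The roots are D# and A.
D# up to A is 6 semitones, a half step narrower than a perfect fifth, so the interval is diminished.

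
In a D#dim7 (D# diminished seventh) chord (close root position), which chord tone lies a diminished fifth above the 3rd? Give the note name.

C

Spelling the chord: D#–F#–A–C.
The 3rd is F#. A diminished fifth above F# is C.
C is the chord's 7th.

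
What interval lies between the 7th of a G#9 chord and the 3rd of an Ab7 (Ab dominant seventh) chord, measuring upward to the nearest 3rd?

diminished fifth

The 7th of G#9 is F#; the 3rd of Ab7 (Ab dominant seventh) is C.
5 letter names make it a fifth; at 6 semitones (a half step narrower than perfect) the quality is diminished.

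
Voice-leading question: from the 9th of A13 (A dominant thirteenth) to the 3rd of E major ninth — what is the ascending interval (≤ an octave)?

M6

A13 (A dominant thirteenth) has B as its 9th, and E major ninth has G# as its 3rd.
Counting 6 letters and 9 half steps from B gives a major sixth.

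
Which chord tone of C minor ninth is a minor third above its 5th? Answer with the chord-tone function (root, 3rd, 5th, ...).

7th

C minor ninth is spelled C–E♭–G–B♭–D.
The 5th is G. A minor third above G is B♭.
B♭ is the chord's 7th.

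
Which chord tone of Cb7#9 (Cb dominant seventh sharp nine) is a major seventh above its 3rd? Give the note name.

D

The chord tones of Cb7#9 are Cb Eb Gb Bbb D.
The 3rd is Eb. A major seventh above Eb is D.
D is the chord's 9th.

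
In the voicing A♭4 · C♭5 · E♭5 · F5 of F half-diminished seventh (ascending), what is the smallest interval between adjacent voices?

major second

Adjacent intervals: A♭4→C♭5 = minor third; C♭5→E♭5 = major third; E♭5→F5 = major second.
The smallest is E♭5 to F5, a major second (2 semitones).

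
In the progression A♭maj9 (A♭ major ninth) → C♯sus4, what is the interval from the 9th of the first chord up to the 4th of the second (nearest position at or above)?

augmented fifth

A♭maj9 (A♭ major ninth) has B♭ as its 9th, and C♯sus4 has F♯ as its 4th.
From B♭ to F♯: 8 semitones over a fifth = augmented.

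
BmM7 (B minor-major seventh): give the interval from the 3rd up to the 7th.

A5

The chord tones of BmM7 (B minor-major seventh) are B, D, F♯, A♯.
The 3rd is D and the 7th is A♯.
From D to A♯: 8 semitones over a fifth = augmented.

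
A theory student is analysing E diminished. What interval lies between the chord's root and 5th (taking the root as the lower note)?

Spelling the chord: E–G–B♭.
Root = E; 5th = B♭.
From E to B♭: 6 semitones over a fifth = diminished.

diminished fifth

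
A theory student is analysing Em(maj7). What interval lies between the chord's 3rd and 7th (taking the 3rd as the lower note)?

augmented fifth

Spelling the chord: E-G-B-D♯.
The 3rd is G and the 7th is D♯.
G up to D♯ is 8 semitones, a half step wider than a perfect fifth, so the interval is augmented.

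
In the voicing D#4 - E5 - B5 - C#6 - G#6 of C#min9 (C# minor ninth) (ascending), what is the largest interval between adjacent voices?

minor ninth

Adjacent intervals: D#4→E5 = minor ninth; E5→B5 = perfect fifth; B5→C#6 = major second; C#6→G#6 = perfect fifth.
The largest is D#4 to E5, a minor ninth (13 semitones).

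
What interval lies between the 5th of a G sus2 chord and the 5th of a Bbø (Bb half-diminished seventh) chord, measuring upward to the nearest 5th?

G sus2 has D as its 5th, and Bbø (Bb half-diminished seventh) has Fb as its 5th.
From D to Fb: 2 semitones over a third = diminished.

diminished third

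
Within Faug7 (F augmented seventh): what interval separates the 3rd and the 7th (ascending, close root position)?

The chord tones of F7#5 (F augmented seventh) are F A C# Eb.
That puts A below Eb.
From A to Eb: 6 semitones over a fifth = diminished.

diminished fifth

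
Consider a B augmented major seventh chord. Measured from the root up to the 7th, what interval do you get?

The chord tones of Bmaj7#5 are B-D#-F##-A#.
That puts B below A#.
Counting 7 letters and 11 half steps from B gives a major seventh.

M7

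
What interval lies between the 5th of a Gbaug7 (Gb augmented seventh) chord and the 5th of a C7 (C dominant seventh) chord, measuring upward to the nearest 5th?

perfect 4th

The 5th of Gbaug7 (Gb augmented seventh) is D; the 5th of C7 (C dominant seventh) is G.
Counting 4 letters and 5 half steps from D gives a perfect fourth.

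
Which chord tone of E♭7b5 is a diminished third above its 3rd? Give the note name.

E♭7b5: E♭-G-B𝄫-D♭.
The 3rd is G. A diminished third above G is B𝄫.
B𝄫 is the chord's 5th.

Bbb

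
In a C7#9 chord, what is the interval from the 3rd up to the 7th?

Spelling the chord: C-E-G-Bb-D#.
3rd = E; 7th = Bb.
5 letter names make it a fifth; at 6 semitones (a half step narrower than perfect) the quality is diminished.
That tritone between 3rd and 7th is what gives the dominant seventh its pull toward resolution.

diminished fifth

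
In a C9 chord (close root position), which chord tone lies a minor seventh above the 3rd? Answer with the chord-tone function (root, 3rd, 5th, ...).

9th

C9 is spelled C, E, G, Bb, D.
The 3rd is E. A minor seventh above E is D.
D is the chord's 9th.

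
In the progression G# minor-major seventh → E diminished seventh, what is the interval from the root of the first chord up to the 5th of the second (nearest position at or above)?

The root of G# minor-major seventh is G#; the 5th of E diminished seventh is Bb.
3 letter names make it a third; at 2 semitones (a whole step narrower than major) the quality is diminished.

diminished third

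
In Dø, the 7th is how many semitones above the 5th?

Dø7 (D half-diminished seventh) is spelled D-F-Ab-C.
Ab to C is a major third: 4 semitones.

4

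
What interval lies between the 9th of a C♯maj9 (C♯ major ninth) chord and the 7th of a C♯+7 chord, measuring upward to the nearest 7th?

C♯maj9 (C♯ major ninth) has D♯ as its 9th, and C♯+7 has B as its 7th.
From D♯ to B: 8 semitones over a sixth = minor.

m6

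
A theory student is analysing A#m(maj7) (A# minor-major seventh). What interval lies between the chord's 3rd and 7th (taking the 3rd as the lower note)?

augmented fifth

A#mM7 (A# minor-major seventh) is spelled A# C# E# G##.
3rd = C#; 7th = G##.
5 letter names make it a fifth; at 8 semitones (a half step wider than perfect) the quality is augmented.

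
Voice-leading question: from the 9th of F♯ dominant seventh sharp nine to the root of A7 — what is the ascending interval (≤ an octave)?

The 9th of F♯ dominant seventh sharp nine is G𝄪; the root of A7 is A.
G𝄪 up to A is 0 semitones, a whole step narrower than a major second, so the interval is diminished.

diminished 2nd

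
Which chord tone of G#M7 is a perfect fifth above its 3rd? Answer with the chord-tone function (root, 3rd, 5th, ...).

The chord tones of G#Δ7 are G#, B#, D#, F##.
The 3rd is B#. A perfect fifth above B# is F##.
F## is the chord's 7th.

7th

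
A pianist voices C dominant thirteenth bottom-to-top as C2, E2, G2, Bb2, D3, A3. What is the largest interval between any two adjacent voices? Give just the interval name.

P5

Adjacent intervals: C2→E2 = major third; E2→G2 = minor third; G2→Bb2 = minor third; Bb2→D3 = major third; D3→A3 = perfect fifth.
The largest is D3 to A3, a perfect fifth (7 semitones).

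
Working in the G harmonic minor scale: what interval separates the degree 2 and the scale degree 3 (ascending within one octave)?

minor second

Spelling the G harmonic minor scale: G A Bb C D Eb F#.
Degree 2 = A; scale degree 3 = Bb.
2 letter names make it a second; at 1 semitone (a half step narrower than major) the quality is minor.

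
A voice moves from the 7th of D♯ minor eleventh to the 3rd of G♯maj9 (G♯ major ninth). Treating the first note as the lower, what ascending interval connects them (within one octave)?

major seventh

The 7th of D♯ minor eleventh is C♯; the 3rd of G♯maj9 (G♯ major ninth) is B♯.
C♯ up to B♯ spans 7 letter names and 11 semitones — a major seventh.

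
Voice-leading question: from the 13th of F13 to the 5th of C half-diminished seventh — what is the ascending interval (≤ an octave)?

The 13th of F13 is D; the 5th of C half-diminished seventh is Gb.
4 letter names make it a fourth; at 4 semitones (a half step narrower than perfect) the quality is diminished.

diminished fourth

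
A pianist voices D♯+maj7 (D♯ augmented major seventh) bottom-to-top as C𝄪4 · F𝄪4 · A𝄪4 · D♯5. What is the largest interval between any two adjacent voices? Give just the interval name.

Adjacent intervals: C𝄪4→F𝄪4 = perfect fourth; F𝄪4→A𝄪4 = major third; A𝄪4→D♯5 = diminished fourth.
The largest is C𝄪4 to F𝄪4, a perfect fourth (5 semitones).

perfect fourth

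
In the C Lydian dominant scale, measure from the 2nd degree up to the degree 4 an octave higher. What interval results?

C lydian dominant: C D E F# G A Bb.
The 2nd degree is D and the degree 4 (up an octave) is F#.
Counting 10 letters and 16 half steps from D gives a major tenth.

major tenth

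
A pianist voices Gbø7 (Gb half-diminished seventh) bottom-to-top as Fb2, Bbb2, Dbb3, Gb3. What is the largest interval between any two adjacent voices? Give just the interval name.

Adjacent intervals: Fb2→Bbb2 = perfect fourth; Bbb2→Dbb3 = minor third; Dbb3→Gb3 = augmented fourth.
The largest is Dbb3 to Gb3, an augmented fourth (6 semitones).

A4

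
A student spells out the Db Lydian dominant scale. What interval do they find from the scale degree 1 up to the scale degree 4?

Spelling the Db Lydian dominant scale: Db Eb F G Ab Bb Cb.
The scale degree 1 is Db and the 4th degree is G.
From Db to G: 6 semitones over a fourth = augmented.

A4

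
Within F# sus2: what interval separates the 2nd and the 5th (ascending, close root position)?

perfect fourth

F# sus2: F#, G#, C#.
So we need the interval from G# up to C#.
From G# to C# is 5 semitones, exactly the perfect fourth.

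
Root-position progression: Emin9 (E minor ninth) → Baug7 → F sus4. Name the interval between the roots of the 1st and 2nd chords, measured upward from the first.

The roots are E and B.
Counting 5 letters and 7 half steps from E gives a perfect fifth.

perfect fifth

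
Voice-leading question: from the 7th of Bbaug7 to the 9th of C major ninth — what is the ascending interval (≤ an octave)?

augmented fourth

The 7th of Bbaug7 is Ab; the 9th of C major ninth is D.
4 letter names make it a fourth; at 6 semitones (a half step wider than perfect) the quality is augmented.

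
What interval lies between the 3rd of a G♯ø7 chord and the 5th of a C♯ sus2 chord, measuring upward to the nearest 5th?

major 6th

The 3rd of G♯ø7 is B; the 5th of C♯ sus2 is G♯.
Counting 6 letters and 9 half steps from B gives a major sixth.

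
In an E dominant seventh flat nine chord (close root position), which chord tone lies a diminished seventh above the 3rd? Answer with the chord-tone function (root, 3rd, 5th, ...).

9th

E7b9 (E dominant seventh flat nine) is spelled E–G♯–B–D–F.
The 3rd is G♯. A diminished seventh above G♯ is F.
F is the chord's 9th.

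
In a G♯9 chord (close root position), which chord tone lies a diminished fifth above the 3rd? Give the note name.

The chord tones of G♯9 (G♯ dominant ninth) are G♯, B♯, D♯, F♯, A♯.
The 3rd is B♯. A diminished fifth above B♯ is F♯.
F♯ is the chord's 7th.

F#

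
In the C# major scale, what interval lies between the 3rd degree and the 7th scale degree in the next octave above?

perfect twelfth

The scale runs C# D# E# F# G# A# B#.
So we need the interval from E# up to B#.
E# up to B# spans 12 letter names and 19 semitones — a perfect twelfth.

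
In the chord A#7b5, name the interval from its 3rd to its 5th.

diminished third

A#7b5 (A# dominant seventh flat five): A#–C##–E–G#.
So we need the interval from C## up to E.
From C## to E: 2 semitones over a third = diminished.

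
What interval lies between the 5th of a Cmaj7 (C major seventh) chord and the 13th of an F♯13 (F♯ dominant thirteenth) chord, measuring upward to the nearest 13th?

augmented fifth

Cmaj7 (C major seventh) has G as its 5th, and F♯13 (F♯ dominant thirteenth) has D♯ as its 13th.
5 letter names make it a fifth; at 8 semitones (a half step wider than perfect) the quality is augmented.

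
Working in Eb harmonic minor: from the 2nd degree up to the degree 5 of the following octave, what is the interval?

perfect eleventh

The scale runs Eb F Gb Ab Bb Cb D.
So we need the interval from F up to Bb.
Counting 11 letters and 17 half steps from F gives a perfect eleventh.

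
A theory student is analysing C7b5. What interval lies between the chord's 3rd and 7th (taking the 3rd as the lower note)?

diminished fifth

C7b5 (C dominant seventh flat five) is spelled C E Gb Bb.
So we need the interval from E up to Bb.
E up to Bb is 6 semitones, a half step narrower than a perfect fifth, so the interval is diminished.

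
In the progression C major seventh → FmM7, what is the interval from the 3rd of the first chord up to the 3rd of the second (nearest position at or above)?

diminished 4th

C major seventh has E as its 3rd, and FmM7 has Ab as its 3rd.
E up to Ab is 4 semitones, a half step narrower than a perfect fourth, so the interval is diminished.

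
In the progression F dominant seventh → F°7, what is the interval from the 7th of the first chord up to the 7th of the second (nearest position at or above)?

diminished octave

F dominant seventh has Eb as its 7th, and F°7 has Ebb as its 7th.
Eb up to Ebb is 11 semitones, a half step narrower than a perfect octave, so the interval is diminished.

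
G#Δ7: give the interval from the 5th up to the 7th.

M3

Spelling the chord: G#–B#–D#–F##.
So we need the interval from D# up to F##.
From D# to F## is 4 semitones, exactly the major third.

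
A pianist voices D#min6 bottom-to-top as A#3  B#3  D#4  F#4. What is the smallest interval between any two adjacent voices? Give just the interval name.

major second

Adjacent intervals: A#3→B#3 = major second; B#3→D#4 = minor third; D#4→F#4 = minor third.
The smallest is A#3 to B#3, a major second (2 semitones).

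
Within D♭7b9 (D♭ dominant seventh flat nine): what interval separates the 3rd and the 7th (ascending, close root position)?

The chord tones of D♭7b9 are D♭, F, A♭, C♭, E𝄫.
So we need the interval from F up to C♭.
5 letter names make it a fifth; at 6 semitones (a half step narrower than perfect) the quality is diminished.

diminished fifth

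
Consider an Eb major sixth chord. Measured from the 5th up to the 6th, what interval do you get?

M2

Spelling the chord: Eb G Bb C.
That puts Bb below C.
Counting 2 letters and 2 half steps from Bb gives a major second.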